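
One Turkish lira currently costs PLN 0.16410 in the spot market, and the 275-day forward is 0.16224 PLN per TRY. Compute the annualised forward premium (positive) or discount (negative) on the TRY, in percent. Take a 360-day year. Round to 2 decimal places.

-1.48%

T = 275/360 years.
(F − S)/S = (0.16224 − 0.1641)/0.1641 = -0.0113346.
×(1/T) gives -1.48% p.a.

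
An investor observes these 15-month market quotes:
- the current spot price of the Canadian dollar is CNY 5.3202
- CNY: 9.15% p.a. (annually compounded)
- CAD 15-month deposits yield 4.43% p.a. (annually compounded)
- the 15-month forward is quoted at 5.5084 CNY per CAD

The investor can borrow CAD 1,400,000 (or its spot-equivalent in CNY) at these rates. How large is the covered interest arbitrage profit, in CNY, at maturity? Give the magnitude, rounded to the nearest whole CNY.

T = 15/12 years.
Route A — deposit CAD, sell forward: 1,400,000 × 1.055678307 × 5.5084 = CNY 8,141,137.74.
Route B — convert at spot, deposit CNY: 1,400,000 × 5.3202 × 1.115654381 = CNY 8,309,706.21.
The quoted forward undervalues CAD, so borrow CAD, convert to CNY at spot, deposit the CNY at 9.15%, and buy CAD forward at 5.5084 to cover the loan.
Profit = 8,309,706.21 − 8,141,137.74 = CNY 168,568.

CNY 168,568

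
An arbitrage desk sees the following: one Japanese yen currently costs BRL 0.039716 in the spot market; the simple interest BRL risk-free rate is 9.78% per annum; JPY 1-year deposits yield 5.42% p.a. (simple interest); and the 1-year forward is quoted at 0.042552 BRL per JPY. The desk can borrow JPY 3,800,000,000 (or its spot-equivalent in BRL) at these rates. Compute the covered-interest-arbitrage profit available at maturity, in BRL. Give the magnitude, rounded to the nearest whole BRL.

BRL 4,780,756

T = 1 year.
Route A — deposit JPY, sell forward: 3,800,000,000 × 1.054200 × 0.042552 = BRL 170,461,609.92.
Route B — convert at spot, deposit BRL: 3,800,000,000 × 0.039716 × 1.097800 = BRL 165,680,854.24.
The quoted forward overvalues JPY, so borrow BRL, buy JPY at spot, deposit the JPY at 5.42%, and sell the proceeds forward at 0.042552.
Profit = 170,461,609.92 − 165,680,854.24 = BRL 4,780,756.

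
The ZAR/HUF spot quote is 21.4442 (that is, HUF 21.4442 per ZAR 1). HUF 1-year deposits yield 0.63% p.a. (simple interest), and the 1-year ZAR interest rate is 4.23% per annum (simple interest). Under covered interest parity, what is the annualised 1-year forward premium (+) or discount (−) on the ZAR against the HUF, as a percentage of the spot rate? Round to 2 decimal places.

-3.45%

T = 1 year.
F = S · g_HUF/g_ZAR = 21.4442 × 1.006300/1.042300 = 20.7035388.
(F − S)/S ÷ T = (20.7035388 − 21.4442)/21.4442/1 = -0.034539 → -3.45%.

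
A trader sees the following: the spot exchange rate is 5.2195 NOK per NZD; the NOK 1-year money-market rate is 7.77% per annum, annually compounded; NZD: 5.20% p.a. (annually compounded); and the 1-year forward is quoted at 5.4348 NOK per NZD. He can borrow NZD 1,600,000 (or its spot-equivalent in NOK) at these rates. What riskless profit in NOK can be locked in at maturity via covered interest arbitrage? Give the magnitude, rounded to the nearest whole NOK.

NOK 147,767

T = 1 year.
Route A — deposit NZD, sell forward: 1,600,000 × 1.052000 × 5.4348 = NOK 9,147,855.36.
Route B — convert at spot, deposit NOK: 1,600,000 × 5.2195 × 1.077700 = NOK 9,000,088.24.
The quoted forward overvalues NZD, so borrow NOK, buy NZD at spot, deposit the NZD at 5.20%, and sell the proceeds forward at 5.4348.
The gap between the two covered legs is NOK 147,767.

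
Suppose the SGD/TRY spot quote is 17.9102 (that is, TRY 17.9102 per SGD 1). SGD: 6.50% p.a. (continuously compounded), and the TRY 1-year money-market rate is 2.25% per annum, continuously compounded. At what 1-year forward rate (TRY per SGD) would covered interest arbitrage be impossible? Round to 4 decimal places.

17.1650

T = 1 year.
TRY growth factor: e^(0.0225×1) = 1.02275503.
SGD accumulates by e^(0.0650×1) = 1.06715902.
CIP: F = S · (grow TRY)/(grow SGD) = 17.9102 × 1.02275503/1.06715902 = 17.164965 TRY per SGD.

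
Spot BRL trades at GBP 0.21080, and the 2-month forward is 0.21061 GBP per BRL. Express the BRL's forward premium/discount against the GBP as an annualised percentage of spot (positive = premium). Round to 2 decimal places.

-0.54%

T = 2/12 years.
Period premium: (0.21061 − 0.2108)/0.2108 = -0.0009013.
Per annum: -0.0009013 / (2/12) = -0.005408 = -0.54%.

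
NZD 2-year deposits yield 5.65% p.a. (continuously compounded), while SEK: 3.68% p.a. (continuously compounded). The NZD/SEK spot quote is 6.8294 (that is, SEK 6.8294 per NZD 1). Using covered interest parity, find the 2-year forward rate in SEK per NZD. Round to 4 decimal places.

6.5656

T = 2 years.
SEK accumulates by e^(0.0368×2) = 1.0763762.
NZD growth factor: e^(0.0565×2) = 1.1196319.
Forward (SEK per NZD) = 6.8294 × 1.0763762 / 1.1196319 = 6.565554.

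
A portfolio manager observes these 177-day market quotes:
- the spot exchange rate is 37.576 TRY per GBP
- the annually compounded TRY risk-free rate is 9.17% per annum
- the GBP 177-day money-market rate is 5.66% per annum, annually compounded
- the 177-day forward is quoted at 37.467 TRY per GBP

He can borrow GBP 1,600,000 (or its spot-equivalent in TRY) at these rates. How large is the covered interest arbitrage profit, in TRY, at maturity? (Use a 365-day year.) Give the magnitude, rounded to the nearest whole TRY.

TRY 1,165,472

T = 177/365 years.
Invest the GBP and cover forward: 1,600,000 × 1.0270580866 × 37.467 = TRY 61,569,256.53.
Convert at spot and invest in TRY: 1,600,000 × 37.576 × 1.043464061 = TRY 62,734,728.89.
The quoted forward undervalues GBP, so borrow GBP, convert to TRY at spot, deposit the TRY at 9.17%, and buy GBP forward at 37.467 to cover the loan.
Profit = 62,734,728.89 − 61,569,256.53 = TRY 1,165,472.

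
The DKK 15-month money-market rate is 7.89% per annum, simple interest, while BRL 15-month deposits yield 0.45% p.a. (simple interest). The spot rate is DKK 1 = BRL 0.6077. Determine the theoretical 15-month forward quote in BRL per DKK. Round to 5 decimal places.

T = 15/12 years.
BRL accumulates by 1 + 0.0045×15/12 = 1.005625.
DKK accumulates by 1 + 0.0789×15/12 = 1.098625.
CIP: F = S · (grow BRL)/(grow DKK) = 0.6077 × 1.005625/1.098625 = 0.5562574 BRL per DKK.

0.55626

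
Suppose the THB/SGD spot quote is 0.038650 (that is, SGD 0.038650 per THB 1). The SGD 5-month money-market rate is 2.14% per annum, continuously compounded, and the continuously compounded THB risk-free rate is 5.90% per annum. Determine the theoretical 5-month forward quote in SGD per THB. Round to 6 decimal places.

T = 5/12 years.
Growth of 1 SGD over T: e^(0.0214×5/12) = 1.0089565.
THB accumulates by e^(0.0590×5/12) = 1.024888.
So F = 0.03865 × 1.0089565 / 1.024888 = 0.03804920 (SGD/THB).

0.038049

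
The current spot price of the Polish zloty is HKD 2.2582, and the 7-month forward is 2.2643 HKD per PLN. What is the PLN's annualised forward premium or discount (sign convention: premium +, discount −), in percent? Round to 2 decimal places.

+0.46%

T = 7/12 years.
Period premium: (2.2643 − 2.2582)/2.2582 = 0.0027013.
×(1/T) gives 0.46% p.a.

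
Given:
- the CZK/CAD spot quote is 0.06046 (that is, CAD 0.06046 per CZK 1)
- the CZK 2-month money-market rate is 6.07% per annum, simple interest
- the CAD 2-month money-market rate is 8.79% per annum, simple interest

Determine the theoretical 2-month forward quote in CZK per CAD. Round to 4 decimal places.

T = 2/12 years.
CAD growth factor: 1 + 0.0879×2/12 = 1.014650.
Growth of 1 CZK over T: 1 + 0.0607×2/12 = 1.01011667.
So F = 0.06046 × 1.014650 / 1.01011667 = 0.060731340 (CAD/CZK).
Invert for CZK per CAD: 1 / 0.060731340 = 16.4660.

16.4660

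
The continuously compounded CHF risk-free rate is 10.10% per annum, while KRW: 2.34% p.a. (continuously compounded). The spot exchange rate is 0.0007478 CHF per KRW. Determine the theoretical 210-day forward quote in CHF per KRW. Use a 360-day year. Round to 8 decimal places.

0.00078243

T = 210/360 years.
Growth of 1 CHF over T: e^(0.1010×210/360) = 1.0606868.
KRW growth factor: e^(0.0234×210/360) = 1.0137436.
CIP: F = S · (grow CHF)/(grow KRW) = 0.0007478 × 1.0606868/1.0137436 = 0.0007824282 CHF per KRW.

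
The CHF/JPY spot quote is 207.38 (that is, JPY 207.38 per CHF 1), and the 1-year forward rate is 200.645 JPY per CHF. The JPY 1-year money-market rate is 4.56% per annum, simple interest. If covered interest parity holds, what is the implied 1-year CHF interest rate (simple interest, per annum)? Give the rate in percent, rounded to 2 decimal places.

T = 1 year.
By CIP, F/S equals the JPY-to-CHF growth ratio: 200.645/207.38 = 0.9675234.
The JPY side grows by 1 + 0.0456×1 = 1.045600.
That pins the CHF growth at 1.0806974.
(1.0806974 − 1)/T = 0.080697, i.e. 8.07%.

8.07%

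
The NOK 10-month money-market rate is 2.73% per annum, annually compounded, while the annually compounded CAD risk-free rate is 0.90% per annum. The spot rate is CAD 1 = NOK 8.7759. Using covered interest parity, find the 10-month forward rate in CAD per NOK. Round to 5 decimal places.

0.11225

T = 10/12 years.
NOK accumulates by (1 + 0.0273)^(10/12) = 1.0226988.
Growth of 1 CAD over T: (1 + 0.0090)^(10/12) = 1.0074944.
Forward (NOK per CAD) = 8.7759 × 1.0226988 / 1.0074944 = 8.908340.
Quoted the other way: 1/8.908340 = 0.11225 CAD per NOK.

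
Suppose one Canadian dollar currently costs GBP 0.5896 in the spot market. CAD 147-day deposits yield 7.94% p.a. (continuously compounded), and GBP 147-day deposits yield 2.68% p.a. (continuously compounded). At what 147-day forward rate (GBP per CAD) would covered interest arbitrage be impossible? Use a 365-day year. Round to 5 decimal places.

0.57724

T = 147/365 years.
Growth of 1 GBP over T: e^(0.0268×147/365) = 1.0108519.
CAD accumulates by e^(0.0794×147/365) = 1.0324943.
So F = 0.5896 × 1.0108519 / 1.0324943 = 0.5772412 (GBP/CAD).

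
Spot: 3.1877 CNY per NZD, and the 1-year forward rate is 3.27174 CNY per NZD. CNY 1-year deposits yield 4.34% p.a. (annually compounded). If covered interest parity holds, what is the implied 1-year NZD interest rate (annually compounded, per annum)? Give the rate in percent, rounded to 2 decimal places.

T = 1 year.
CIP gives F = S · g_CNY/g_NZD, so g_CNY/g_NZD = 3.27174/3.1877 = 1.0263638.
CNY growth factor: (1 + 0.0434)^1 = 1.043400.
So the NZD growth factor = 1.0165986.
Annualise: 1.0165986^(1/1) − 1 = 0.016599 = 1.66%.

1.66%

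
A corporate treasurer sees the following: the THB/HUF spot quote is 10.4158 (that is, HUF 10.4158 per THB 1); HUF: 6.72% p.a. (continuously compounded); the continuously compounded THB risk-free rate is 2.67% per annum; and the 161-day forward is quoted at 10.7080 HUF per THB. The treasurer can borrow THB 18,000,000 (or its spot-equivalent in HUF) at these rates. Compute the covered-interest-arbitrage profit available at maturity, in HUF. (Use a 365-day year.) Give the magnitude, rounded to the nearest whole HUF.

T = 161/365 years.
Keep in THB, deliver into the forward: 18,000,000·1.01184688527·10.7080 = HUF 195,027,416.05.
Swap to HUF now, deposit: 18,000,000·10.4158·1.03008533038 = HUF 193,124,930.12.
The quoted forward overvalues THB, so borrow HUF, buy THB at spot, deposit the THB at 2.67%, and sell the proceeds forward at 10.7080.
The gap between the two covered legs is HUF 1,902,486.

HUF 1,902,486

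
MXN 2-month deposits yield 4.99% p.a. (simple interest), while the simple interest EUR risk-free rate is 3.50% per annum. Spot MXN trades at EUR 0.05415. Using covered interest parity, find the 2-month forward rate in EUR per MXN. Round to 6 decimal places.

0.054017

T = 2/12 years.
Growth of 1 EUR over T: 1 + 0.0350×2/12 = 1.0058333.
MXN growth factor: 1 + 0.0499×2/12 = 1.0083167.
CIP: F = S · (grow EUR)/(grow MXN) = 0.05415 × 1.0058333/1.0083167 = 0.05401663 EUR per MXN.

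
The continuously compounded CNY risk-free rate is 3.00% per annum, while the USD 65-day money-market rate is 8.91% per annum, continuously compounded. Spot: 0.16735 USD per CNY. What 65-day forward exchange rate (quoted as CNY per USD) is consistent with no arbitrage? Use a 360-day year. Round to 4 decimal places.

T = 65/360 years.
USD growth factor: e^(0.0891×65/360) = 1.0162176.
Growth of 1 CNY over T: e^(0.0300×65/360) = 1.0054314.
Forward (USD per CNY) = 0.16735 × 1.0162176 / 1.0054314 = 0.1691453.
Invert for CNY per USD: 1 / 0.1691453 = 5.9121.

5.9121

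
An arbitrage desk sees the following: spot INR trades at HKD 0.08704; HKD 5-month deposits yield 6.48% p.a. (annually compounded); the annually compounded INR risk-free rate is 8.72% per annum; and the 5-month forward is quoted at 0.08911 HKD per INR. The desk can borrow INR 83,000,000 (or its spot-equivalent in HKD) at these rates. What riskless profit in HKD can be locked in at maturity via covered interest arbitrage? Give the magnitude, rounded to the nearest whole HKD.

HKD 242,508

T = 5/12 years.
Keep in INR, deliver into the forward: 83,000,000·1.035449529·0.08911 = HKD 7,658,319.32.
Swap to HKD now, deposit: 83,000,000·0.08704·1.026506454 = HKD 7,415,811.11.
The quoted forward overvalues INR, so borrow HKD, buy INR at spot, deposit the INR at 8.72%, and sell the proceeds forward at 0.08911.
The gap between the two covered legs is HKD 242,508.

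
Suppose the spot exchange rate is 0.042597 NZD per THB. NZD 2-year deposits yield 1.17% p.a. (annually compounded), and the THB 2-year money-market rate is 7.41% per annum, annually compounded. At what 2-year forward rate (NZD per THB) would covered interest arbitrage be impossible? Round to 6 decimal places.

0.037791

T = 2 years.
NZD growth factor: (1 + 0.0117)^2 = 1.0235369.
Growth of 1 THB over T: (1 + 0.0741)^2 = 1.1536908.
CIP: F = S · (grow NZD)/(grow THB) = 0.042597 × 1.0235369/1.1536908 = 0.03779141 NZD per THB.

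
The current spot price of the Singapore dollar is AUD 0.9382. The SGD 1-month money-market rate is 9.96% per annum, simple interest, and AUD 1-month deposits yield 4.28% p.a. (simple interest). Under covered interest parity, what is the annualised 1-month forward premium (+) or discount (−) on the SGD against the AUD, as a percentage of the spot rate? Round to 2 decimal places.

-5.63%

T = 1/12 years.
F = S · g_AUD/g_SGD = 0.9382 × 1.0035667/1.008300 = 0.9337958.
(F − S)/S ÷ T = (0.9337958 − 0.9382)/0.9382/(1/12) = -0.056332 → -5.63%.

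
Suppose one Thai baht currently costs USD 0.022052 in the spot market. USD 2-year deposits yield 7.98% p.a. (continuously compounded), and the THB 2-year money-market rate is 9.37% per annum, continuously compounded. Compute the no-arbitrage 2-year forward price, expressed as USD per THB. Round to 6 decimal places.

T = 2 years.
Growth of 1 USD over T: e^(0.0798×2) = 1.1730416.
THB growth factor: e^(0.0937×2) = 1.2061096.
Forward (USD per THB) = 0.022052 × 1.1730416 / 1.2061096 = 0.02144740.

0.021447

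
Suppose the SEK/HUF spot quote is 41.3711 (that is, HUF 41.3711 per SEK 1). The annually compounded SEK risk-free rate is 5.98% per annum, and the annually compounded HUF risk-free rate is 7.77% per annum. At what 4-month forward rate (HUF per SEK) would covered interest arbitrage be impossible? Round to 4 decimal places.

41.6027

T = 4/12 years.
Growth of 1 HUF over T: (1 + 0.0777)^(4/12) = 1.02525673.
SEK growth factor: (1 + 0.0598)^(4/12) = 1.01954869.
Forward (HUF per SEK) = 41.3711 × 1.02525673 / 1.01954869 = 41.602720.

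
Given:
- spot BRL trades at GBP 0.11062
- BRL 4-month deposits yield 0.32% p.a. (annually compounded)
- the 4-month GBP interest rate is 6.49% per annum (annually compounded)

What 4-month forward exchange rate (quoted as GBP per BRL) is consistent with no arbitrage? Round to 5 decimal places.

0.11284

T = 4/12 years.
GBP growth factor: (1 + 0.0649)^(4/12) = 1.0211815.
Growth of 1 BRL over T: (1 + 0.0032)^(4/12) = 1.0010655.
Forward (GBP per BRL) = 0.11062 × 1.0211815 / 1.0010655 = 0.1128429.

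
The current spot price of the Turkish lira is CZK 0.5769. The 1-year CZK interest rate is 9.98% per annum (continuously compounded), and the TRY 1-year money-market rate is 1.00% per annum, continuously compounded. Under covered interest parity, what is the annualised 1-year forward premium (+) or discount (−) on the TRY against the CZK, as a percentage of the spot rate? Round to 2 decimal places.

T = 1 year.
F = S · g_CZK/g_TRY = 0.5769 × 1.1049499/1.0100502 = 0.6311029.
(F − S)/S ÷ T = (0.6311029 − 0.5769)/0.5769/1 = 0.093955 → 9.40%.

+9.40%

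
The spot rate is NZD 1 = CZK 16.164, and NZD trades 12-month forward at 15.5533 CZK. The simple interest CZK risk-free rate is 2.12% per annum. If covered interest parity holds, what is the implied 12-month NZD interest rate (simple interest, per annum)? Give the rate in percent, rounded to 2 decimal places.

T = 1 year.
CIP gives F = S · g_CZK/g_NZD, so g_CZK/g_NZD = 15.5533/16.164 = 0.9622185.
CZK growth factor: 1 + 0.0212×1 = 1.021200.
So the NZD growth factor = 1.0612974.
r = (1.0612974 − 1)/1 = 0.061297 → 6.13%.

6.13%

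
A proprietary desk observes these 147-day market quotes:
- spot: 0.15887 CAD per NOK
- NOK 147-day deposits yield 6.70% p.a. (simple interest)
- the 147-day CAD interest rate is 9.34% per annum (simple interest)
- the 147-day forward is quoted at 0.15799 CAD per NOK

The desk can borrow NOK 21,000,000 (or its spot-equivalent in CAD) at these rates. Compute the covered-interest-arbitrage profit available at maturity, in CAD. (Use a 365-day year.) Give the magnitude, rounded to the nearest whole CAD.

CAD 54,451

T = 147/365 years.
Route A — deposit NOK, sell forward: 21,000,000 × 1.026983562 × 0.15799 = CAD 3,407,315.79.
Route B — convert at spot, deposit CAD: 21,000,000 × 0.15887 × 1.03761589 = CAD 3,461,766.77.
The quoted forward undervalues NOK, so borrow NOK, convert to CAD at spot, deposit the CAD at 9.34%, and buy NOK forward at 0.15799 to cover the loan.
The gap between the two covered legs is CAD 54,451.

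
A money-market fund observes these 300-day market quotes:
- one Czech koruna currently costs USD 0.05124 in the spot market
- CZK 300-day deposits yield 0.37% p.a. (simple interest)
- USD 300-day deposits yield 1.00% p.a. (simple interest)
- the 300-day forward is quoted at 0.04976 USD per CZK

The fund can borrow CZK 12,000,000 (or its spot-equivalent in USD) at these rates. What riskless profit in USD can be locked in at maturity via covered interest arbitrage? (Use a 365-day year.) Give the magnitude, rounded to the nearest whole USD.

USD 20,998

T = 300/365 years.
Route A — deposit CZK, sell forward: 12,000,000 × 1.0030411 × 0.04976 = USD 598,935.90.
Route B — convert at spot, deposit USD: 12,000,000 × 0.05124 × 1.00821918 = USD 619,933.81.
The quoted forward undervalues CZK, so borrow CZK, convert to USD at spot, deposit the USD at 1.00%, and buy CZK forward at 0.04976 to cover the loan.
Profit = 619,933.81 − 598,935.90 = USD 20,998.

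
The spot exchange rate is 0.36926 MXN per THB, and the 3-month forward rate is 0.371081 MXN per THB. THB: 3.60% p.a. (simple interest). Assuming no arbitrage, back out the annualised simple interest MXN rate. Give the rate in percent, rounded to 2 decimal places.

T = 3/12 years.
F/S = 0.371081/0.36926 = 1.0049315 = (growth of MXN) / (growth of THB).
THB growth factor: 1 + 0.0360×3/12 = 1.009000.
That pins the MXN growth at 1.0139759.
r = (1.0139759 − 1)/(3/12) = 0.055904 → 5.59%.

5.59%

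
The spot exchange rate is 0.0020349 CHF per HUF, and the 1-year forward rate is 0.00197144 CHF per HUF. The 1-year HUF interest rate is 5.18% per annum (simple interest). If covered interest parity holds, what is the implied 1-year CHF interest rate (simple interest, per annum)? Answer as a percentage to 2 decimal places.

1.90%

T = 1 year.
CIP gives F = S · g_CHF/g_HUF, so g_CHF/g_HUF = 0.00197144/0.0020349 = 0.9688142.
HUF growth factor: 1 + 0.0518×1 = 1.051800.
Hence g_CHF = 1.0189988.
r = (1.0189988 − 1)/1 = 0.018999 → 1.90%.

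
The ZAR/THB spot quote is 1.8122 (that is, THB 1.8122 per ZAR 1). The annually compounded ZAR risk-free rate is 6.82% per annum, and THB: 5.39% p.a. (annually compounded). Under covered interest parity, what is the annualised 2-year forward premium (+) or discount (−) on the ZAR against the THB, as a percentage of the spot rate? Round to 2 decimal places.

-1.33%

T = 2 years.
CIP forward (THB per ZAR) = 1.8122 × 1.1107052/1.1410512 = 1.7640049.
Annualised premium = (F − S)/S × (1/T) = (1.7640049 − 1.8122)/1.8122 ÷ 2 = -1.33%.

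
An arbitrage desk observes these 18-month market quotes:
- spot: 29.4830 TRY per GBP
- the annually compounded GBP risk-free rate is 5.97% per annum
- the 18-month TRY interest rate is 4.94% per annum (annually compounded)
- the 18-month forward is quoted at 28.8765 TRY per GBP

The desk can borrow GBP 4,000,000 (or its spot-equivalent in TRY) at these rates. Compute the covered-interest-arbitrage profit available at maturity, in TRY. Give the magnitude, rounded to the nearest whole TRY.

T = 18/12 years.
Keep in GBP, deliver into the forward: 4,000,000·1.09087352437·28.8765 = TRY 126,002,437.31.
Swap to TRY now, deposit: 4,000,000·29.4830·1.07500773662 = TRY 126,777,812.40.
The quoted forward undervalues GBP, so borrow GBP, convert to TRY at spot, deposit the TRY at 4.94%, and buy GBP forward at 28.8765 to cover the loan.
Arbitrage profit = |126,002,437.31 − 126,777,812.40| = TRY 775,375.

TRY 775,375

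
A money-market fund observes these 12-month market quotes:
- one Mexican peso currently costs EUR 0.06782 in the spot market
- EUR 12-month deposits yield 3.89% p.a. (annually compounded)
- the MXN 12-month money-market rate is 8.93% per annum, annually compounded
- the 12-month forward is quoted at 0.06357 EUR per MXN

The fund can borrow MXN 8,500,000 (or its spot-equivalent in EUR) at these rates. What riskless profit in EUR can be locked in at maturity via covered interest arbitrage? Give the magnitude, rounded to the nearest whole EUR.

EUR 10,297

T = 1 year.
Invest the MXN and cover forward: 8,500,000 × 1.089300 × 0.06357 = EUR 588,597.81.
Convert at spot and invest in EUR: 8,500,000 × 0.06782 × 1.038900 = EUR 598,894.68.
The quoted forward undervalues MXN, so borrow MXN, convert to EUR at spot, deposit the EUR at 3.89%, and buy MXN forward at 0.06357 to cover the loan.
Profit = 598,894.68 − 588,597.81 = EUR 10,297.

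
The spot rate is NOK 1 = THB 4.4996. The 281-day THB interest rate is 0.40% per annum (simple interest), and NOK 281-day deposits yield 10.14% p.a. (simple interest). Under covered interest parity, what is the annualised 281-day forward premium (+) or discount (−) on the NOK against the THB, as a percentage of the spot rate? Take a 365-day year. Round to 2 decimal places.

T = 281/365 years.
CIP forward (THB per NOK) = 4.4996 × 1.0030795/1.0780641 = 4.1866309.
(F − S)/S ÷ T = (4.1866309 − 4.4996)/4.4996/(281/365) = -0.090347 → -9.03%.

-9.03%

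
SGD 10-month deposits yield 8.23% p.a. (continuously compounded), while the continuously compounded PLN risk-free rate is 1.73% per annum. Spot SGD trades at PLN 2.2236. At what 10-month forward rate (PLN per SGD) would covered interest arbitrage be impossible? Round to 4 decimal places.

2.1064

T = 10/12 years.
Growth of 1 PLN over T: e^(0.0173×10/12) = 1.0145211.
SGD growth factor: e^(0.0823×10/12) = 1.0709899.
So F = 2.2236 × 1.0145211 / 1.0709899 = 2.106359 (PLN/SGD).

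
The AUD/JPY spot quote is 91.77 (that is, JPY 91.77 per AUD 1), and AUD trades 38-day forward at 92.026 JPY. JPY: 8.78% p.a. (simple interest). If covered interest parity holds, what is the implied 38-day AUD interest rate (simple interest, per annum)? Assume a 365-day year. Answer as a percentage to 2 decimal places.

T = 38/365 years.
By CIP, F/S equals the JPY-to-AUD growth ratio: 92.026/91.77 = 1.0027896.
JPY growth factor: 1 + 0.0878×38/365 = 1.0091408.
Hence g_AUD = 1.0063335.
(1.0063335 − 1)/T = 0.060835, i.e. 6.08%.

6.08%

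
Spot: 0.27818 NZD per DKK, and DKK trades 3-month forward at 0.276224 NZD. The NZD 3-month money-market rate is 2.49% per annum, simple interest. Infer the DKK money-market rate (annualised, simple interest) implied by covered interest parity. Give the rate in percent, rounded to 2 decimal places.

T = 3/12 years.
CIP gives F = S · g_NZD/g_DKK, so g_NZD/g_DKK = 0.276224/0.27818 = 0.9929686.
The NZD side grows by 1 + 0.0249×3/12 = 1.006225.
Hence g_DKK = 1.0133503.
(1.0133503 − 1)/T = 0.053401, i.e. 5.34%.

5.34%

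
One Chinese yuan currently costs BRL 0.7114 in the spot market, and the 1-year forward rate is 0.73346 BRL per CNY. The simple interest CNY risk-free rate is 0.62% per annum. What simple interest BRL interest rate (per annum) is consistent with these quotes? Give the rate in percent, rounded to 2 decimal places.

T = 1 year.
CIP gives F = S · g_BRL/g_CNY, so g_BRL/g_CNY = 0.73346/0.7114 = 1.0310093.
CNY growth factor: 1 + 0.0062×1 = 1.006200.
So the BRL growth factor = 1.0374016.
(1.0374016 − 1)/T = 0.037402, i.e. 3.74%.

3.74%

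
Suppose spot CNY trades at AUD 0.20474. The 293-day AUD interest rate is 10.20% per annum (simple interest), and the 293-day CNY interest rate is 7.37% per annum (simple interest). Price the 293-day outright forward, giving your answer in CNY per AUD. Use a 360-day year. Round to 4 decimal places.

T = 293/360 years.
AUD growth factor: 1 + 0.1020×293/360 = 1.0830167.
CNY accumulates by 1 + 0.0737×293/360 = 1.0599836.
So F = 0.20474 × 1.0830167 / 1.0599836 = 0.2091889 (AUD/CNY).
Invert for CNY per AUD: 1 / 0.2091889 = 4.7804.

4.7804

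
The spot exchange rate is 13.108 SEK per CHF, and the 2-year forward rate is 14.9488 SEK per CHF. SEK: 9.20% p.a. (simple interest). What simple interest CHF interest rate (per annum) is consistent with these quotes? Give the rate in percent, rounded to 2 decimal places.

1.91%

T = 2 years.
By CIP, F/S equals the SEK-to-CHF growth ratio: 14.9488/13.108 = 1.1404333.
The SEK side grows by 1 + 0.0920×2 = 1.184000.
That pins the CHF growth at 1.0382019.
r = (1.0382019 − 1)/2 = 0.019101 → 1.91%.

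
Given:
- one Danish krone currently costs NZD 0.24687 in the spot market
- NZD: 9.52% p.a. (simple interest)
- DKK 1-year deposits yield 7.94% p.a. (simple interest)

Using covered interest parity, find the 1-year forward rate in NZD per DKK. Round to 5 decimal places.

T = 1 year.
Growth of 1 NZD over T: 1 + 0.0952×1 = 1.095200.
DKK growth factor: 1 + 0.0794×1 = 1.079400.
CIP: F = S · (grow NZD)/(grow DKK) = 0.24687 × 1.095200/1.079400 = 0.2504836 NZD per DKK.

0.25048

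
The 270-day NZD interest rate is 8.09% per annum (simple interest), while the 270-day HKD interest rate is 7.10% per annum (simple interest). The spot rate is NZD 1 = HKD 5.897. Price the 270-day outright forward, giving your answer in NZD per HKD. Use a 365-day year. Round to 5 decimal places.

T = 270/365 years.
HKD growth factor: 1 + 0.0710×270/365 = 1.0525205.
NZD growth factor: 1 + 0.0809×270/365 = 1.0598438.
So F = 5.897 × 1.0525205 / 1.0598438 = 5.856253 (HKD/NZD).
Invert for NZD per HKD: 1 / 5.856253 = 0.17076.

0.17076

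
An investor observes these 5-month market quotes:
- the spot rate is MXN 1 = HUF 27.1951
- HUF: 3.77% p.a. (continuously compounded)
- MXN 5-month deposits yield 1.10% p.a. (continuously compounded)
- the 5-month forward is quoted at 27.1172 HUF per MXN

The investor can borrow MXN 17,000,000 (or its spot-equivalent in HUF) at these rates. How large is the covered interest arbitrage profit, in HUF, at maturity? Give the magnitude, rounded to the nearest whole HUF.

HUF 6,526,132

T = 5/12 years.
Route A — deposit MXN, sell forward: 17,000,000 × 1.00459385287 × 27.1172 = HUF 463,110,131.26.
Route B — convert at spot, deposit HUF: 17,000,000 × 27.1951 × 1.01583235776 = HUF 469,636,263.39.
The quoted forward undervalues MXN, so borrow MXN, convert to HUF at spot, deposit the HUF at 3.77%, and buy MXN forward at 27.1172 to cover the loan.
Profit = 469,636,263.39 − 463,110,131.26 = HUF 6,526,132.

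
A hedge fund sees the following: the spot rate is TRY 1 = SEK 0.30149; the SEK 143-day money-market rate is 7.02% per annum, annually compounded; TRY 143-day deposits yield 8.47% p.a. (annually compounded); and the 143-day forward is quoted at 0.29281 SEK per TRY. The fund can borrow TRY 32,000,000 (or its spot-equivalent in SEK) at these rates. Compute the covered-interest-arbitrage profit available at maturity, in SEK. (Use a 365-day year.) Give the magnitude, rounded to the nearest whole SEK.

SEK 234,374

T = 143/365 years.
Keep in TRY, deliver into the forward: 32,000,000·1.032365874·0.29281 = SEK 9,673,185.65.
Swap to SEK now, deposit: 32,000,000·0.30149·1.026936999 = SEK 9,907,559.55.
The quoted forward undervalues TRY, so borrow TRY, convert to SEK at spot, deposit the SEK at 7.02%, and buy TRY forward at 0.29281 to cover the loan.
Arbitrage profit = |9,673,185.65 − 9,907,559.55| = SEK 234,374.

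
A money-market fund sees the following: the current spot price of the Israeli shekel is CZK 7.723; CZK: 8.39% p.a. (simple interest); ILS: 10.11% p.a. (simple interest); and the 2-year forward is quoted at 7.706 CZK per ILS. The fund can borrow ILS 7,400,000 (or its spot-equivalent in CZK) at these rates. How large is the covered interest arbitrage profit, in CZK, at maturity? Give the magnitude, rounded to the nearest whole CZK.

T = 2 years.
Keep in ILS, deliver into the forward: 7,400,000·1.202200·7.706 = CZK 68,554,733.68.
Swap to CZK now, deposit: 7,400,000·7.723·1.167800 = CZK 66,740,003.56.
The quoted forward overvalues ILS, so borrow CZK, buy ILS at spot, deposit the ILS at 10.11%, and sell the proceeds forward at 7.706.
The gap between the two covered legs is CZK 1,814,730.

CZK 1,814,730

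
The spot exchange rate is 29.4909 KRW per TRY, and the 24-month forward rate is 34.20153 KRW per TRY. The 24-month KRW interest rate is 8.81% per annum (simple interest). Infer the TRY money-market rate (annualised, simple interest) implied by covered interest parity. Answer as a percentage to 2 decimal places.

0.71%

T = 2 years.
By CIP, F/S equals the KRW-to-TRY growth ratio: 34.20153/29.4909 = 1.1597316.
The KRW side grows by 1 + 0.0881×2 = 1.176200.
So the TRY growth factor = 1.0142002.
(1.0142002 − 1)/T = 0.007100, i.e. 0.71%.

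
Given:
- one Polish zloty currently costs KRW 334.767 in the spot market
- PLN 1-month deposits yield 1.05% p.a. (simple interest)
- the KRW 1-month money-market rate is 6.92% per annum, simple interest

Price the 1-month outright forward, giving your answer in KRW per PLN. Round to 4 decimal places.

336.4031

T = 1/12 years.
Growth of 1 KRW over T: 1 + 0.0692×1/12 = 1.005766667.
PLN accumulates by 1 + 0.0105×1/12 = 1.000875.
Forward (KRW per PLN) = 334.767 × 1.005766667 / 1.000875 = 336.403137.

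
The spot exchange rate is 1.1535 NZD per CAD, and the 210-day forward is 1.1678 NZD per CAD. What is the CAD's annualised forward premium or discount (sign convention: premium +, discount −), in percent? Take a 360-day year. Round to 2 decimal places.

+2.13%

T = 210/360 years.
Period premium: (1.1678 − 1.1535)/1.1535 = 0.0123971.
Per annum: 0.0123971 / (210/360) = 0.021252 = 2.13%.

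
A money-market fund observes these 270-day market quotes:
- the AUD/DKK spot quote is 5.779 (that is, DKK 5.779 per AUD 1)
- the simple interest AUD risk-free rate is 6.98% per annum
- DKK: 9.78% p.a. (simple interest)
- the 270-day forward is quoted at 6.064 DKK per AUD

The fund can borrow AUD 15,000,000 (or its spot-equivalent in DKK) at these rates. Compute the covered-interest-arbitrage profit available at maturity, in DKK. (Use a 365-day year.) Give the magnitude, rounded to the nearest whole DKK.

T = 270/365 years.
Route A — deposit AUD, sell forward: 15,000,000 × 1.0516328767 × 6.064 = DKK 95,656,526.46.
Route B — convert at spot, deposit DKK: 15,000,000 × 5.779 × 1.0723452055 = DKK 92,956,244.14.
The quoted forward overvalues AUD, so borrow DKK, buy AUD at spot, deposit the AUD at 6.98%, and sell the proceeds forward at 6.064.
Arbitrage profit = |95,656,526.46 − 92,956,244.14| = DKK 2,700,282.

DKK 2,700,282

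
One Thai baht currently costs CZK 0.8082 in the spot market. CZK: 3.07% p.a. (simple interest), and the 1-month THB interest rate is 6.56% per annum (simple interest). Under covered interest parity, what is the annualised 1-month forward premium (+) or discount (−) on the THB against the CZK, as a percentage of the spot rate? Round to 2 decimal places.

-3.47%

T = 1/12 years.
F = S · g_CZK/g_THB = 0.8082 × 1.0025583/1.0054667 = 0.8058622.
Annualised premium = (F − S)/S × (1/T) = (0.8058622 − 0.8082)/0.8082 ÷ (1/12) = -3.47%.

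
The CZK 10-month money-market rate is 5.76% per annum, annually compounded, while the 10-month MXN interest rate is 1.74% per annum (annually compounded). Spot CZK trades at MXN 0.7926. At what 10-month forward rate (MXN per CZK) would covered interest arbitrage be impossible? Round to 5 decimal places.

0.76741

T = 10/12 years.
MXN growth factor: (1 + 0.0174)^(10/12) = 1.0144791.
Growth of 1 CZK over T: (1 + 0.0576)^(10/12) = 1.0477746.
Forward (MXN per CZK) = 0.7926 × 1.0144791 / 1.0477746 = 0.7674133.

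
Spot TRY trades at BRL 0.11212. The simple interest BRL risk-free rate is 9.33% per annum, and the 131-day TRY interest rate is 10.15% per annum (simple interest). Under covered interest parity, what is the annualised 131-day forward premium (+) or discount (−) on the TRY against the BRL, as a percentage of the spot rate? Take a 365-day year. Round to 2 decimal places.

T = 131/365 years.
CIP forward (BRL per TRY) = 0.11212 × 1.0334858/1.0364288 = 0.11180163.
Annualised premium = (F − S)/S × (1/T) = (0.11180163 − 0.11212)/0.11212 ÷ (131/365) = -0.79%.

-0.79%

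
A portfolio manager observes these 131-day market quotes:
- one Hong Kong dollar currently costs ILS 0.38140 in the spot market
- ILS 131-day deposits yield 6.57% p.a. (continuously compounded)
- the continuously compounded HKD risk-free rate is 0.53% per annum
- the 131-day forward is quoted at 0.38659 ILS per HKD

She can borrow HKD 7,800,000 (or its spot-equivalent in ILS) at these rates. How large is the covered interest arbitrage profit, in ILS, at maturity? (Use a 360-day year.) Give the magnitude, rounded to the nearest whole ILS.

ILS 25,677

T = 131/360 years.
Invest the HKD and cover forward: 7,800,000 × 1.001930472 × 0.38659 = ILS 3,021,223.15.
Convert at spot and invest in ILS: 7,800,000 × 0.38140 × 1.024195575 = ILS 3,046,899.90.
The quoted forward undervalues HKD, so borrow HKD, convert to ILS at spot, deposit the ILS at 6.57%, and buy HKD forward at 0.38659 to cover the loan.
Profit = 3,046,899.90 − 3,021,223.15 = ILS 25,677.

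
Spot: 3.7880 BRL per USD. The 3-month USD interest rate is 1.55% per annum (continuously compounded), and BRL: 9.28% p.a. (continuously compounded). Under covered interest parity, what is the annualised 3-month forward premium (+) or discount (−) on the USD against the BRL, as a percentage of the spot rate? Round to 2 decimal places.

T = 3/12 years.
CIP forward (BRL per USD) = 3.788 × 1.0234712/1.0038825 = 3.8619150.
Annualised premium = (F − S)/S × (1/T) = (3.8619150 − 3.788)/3.788 ÷ (3/12) = 7.81%.

+7.81%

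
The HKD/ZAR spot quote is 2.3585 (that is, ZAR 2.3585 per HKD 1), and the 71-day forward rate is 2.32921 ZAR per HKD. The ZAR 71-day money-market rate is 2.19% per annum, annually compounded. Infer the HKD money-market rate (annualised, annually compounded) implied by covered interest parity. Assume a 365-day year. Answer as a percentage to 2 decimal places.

8.97%

T = 71/365 years.
CIP gives F = S · g_ZAR/g_HKD, so g_ZAR/g_HKD = 2.32921/2.3585 = 0.9875811.
The ZAR side grows by (1 + 0.0219)^(71/365) = 1.0042229.
So the HKD growth factor = 1.0168511.
r = 1.0168511^(365/71) − 1 = 0.089705 → 8.97%.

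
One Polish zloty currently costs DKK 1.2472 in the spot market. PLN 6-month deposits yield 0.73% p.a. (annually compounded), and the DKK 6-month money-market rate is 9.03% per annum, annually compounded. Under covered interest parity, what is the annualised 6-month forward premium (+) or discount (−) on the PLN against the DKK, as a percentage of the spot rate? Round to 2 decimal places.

+8.08%

T = 6/12 years.
CIP forward (DKK per PLN) = 1.2472 × 1.0441743/1.0036434 = 1.2975666.
(F − S)/S ÷ T = (1.2975666 − 1.2472)/1.2472/(6/12) = 0.080767 → 8.08%.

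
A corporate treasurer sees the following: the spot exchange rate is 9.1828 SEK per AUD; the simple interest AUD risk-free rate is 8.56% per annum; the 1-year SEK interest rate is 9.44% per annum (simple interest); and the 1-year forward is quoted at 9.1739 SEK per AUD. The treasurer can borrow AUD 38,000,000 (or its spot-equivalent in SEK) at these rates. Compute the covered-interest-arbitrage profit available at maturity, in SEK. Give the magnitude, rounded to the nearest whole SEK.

SEK 3,437,878

T = 1 year.
Invest the AUD and cover forward: 38,000,000 × 1.085600 × 9.1739 = SEK 378,449,061.92.
Convert at spot and invest in SEK: 38,000,000 × 9.1828 × 1.094400 = SEK 381,886,940.16.
The quoted forward undervalues AUD, so borrow AUD, convert to SEK at spot, deposit the SEK at 9.44%, and buy AUD forward at 9.1739 to cover the loan.
Arbitrage profit = |378,449,061.92 − 381,886,940.16| = SEK 3,437,878.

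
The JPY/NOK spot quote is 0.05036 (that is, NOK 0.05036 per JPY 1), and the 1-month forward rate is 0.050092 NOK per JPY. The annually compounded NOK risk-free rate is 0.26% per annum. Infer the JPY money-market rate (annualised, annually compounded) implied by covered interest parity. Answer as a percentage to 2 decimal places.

6.89%

T = 1/12 years.
F/S = 0.050092/0.05036 = 0.9946783 = (growth of NOK) / (growth of JPY).
NOK growth factor: (1 + 0.0026)^(1/12) = 1.0002164.
That pins the JPY growth at 1.0055677.
r = 1.0055677^(12/1) − 1 = 0.068897 → 6.89%.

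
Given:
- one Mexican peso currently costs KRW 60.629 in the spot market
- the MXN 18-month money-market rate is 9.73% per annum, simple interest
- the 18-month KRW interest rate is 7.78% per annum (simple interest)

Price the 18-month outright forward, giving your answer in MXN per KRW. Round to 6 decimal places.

T = 18/12 years.
KRW growth factor: 1 + 0.0778×18/12 = 1.116700.
Growth of 1 MXN over T: 1 + 0.0973×18/12 = 1.145950.
Forward (KRW per MXN) = 60.629 × 1.116700 / 1.145950 = 59.08146.
Invert for MXN per KRW: 1 / 59.08146 = 0.016926.

0.016926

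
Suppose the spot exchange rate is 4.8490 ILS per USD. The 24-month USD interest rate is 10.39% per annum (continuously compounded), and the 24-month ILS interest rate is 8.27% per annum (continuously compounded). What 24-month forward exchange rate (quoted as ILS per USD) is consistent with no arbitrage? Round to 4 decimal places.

4.6477

T = 2 years.
Growth of 1 ILS over T: e^(0.0827×2) = 1.179865.
USD accumulates by e^(0.1039×2) = 1.230967.
So F = 4.849 × 1.179865 / 1.230967 = 4.647700 (ILS/USD).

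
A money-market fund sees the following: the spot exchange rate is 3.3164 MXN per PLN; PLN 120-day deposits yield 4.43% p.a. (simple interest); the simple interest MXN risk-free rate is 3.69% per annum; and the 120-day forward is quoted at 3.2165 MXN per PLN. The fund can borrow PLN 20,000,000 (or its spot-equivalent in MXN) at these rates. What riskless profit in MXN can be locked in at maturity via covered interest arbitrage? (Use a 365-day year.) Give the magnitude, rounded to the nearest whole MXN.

T = 120/365 years.
Route A — deposit PLN, sell forward: 20,000,000 × 1.0145643836 × 3.2165 = MXN 65,266,926.80.
Route B — convert at spot, deposit MXN: 20,000,000 × 3.3164 × 1.0121315068 = MXN 67,132,658.58.
The quoted forward undervalues PLN, so borrow PLN, convert to MXN at spot, deposit the MXN at 3.69%, and buy PLN forward at 3.2165 to cover the loan.
The gap between the two covered legs is MXN 1,865,732.

MXN 1,865,732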